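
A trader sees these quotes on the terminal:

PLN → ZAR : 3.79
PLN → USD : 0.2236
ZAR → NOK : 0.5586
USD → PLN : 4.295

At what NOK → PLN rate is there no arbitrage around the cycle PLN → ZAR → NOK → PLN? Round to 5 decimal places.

Known legs of the cycle: 3.79 × 0.5586 = 2.117094
For no arbitrage the full-cycle product must be 1, so the missing rate is 1 / 2.117094 ≈ 0.4723456.

0.47235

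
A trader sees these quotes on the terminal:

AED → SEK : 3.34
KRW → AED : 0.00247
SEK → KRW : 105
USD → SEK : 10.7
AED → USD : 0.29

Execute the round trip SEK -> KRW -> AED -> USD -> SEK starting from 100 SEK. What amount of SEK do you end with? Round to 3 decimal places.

80.476

100 SEK × 105 = 10500 KRW
10500 KRW × 0.00247 = 25.935 AED
25.935 AED × 0.29 = 7.52115 USD
7.52115 USD × 10.7 = 80.476305 SEK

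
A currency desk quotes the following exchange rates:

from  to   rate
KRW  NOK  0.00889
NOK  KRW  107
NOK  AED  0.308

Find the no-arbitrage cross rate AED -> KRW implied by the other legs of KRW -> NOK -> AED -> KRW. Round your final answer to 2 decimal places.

365.21

Known legs of the cycle: 0.00889 × 0.308 = 0.00273812
For no arbitrage the full-cycle product must be 1, so the missing rate is 1 / 0.00273812 ≈ 365.2141.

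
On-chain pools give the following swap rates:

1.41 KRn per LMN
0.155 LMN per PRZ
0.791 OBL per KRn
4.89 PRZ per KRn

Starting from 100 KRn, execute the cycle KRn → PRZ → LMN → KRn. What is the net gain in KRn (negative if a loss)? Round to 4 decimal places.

6.8710

100 KRn × 4.89 = 489 PRZ
489 PRZ × 0.155 = 75.795 LMN
75.795 LMN × 1.41 = 106.87095 KRn
Net change: 106.87095 − 100 = 6.87095 KRn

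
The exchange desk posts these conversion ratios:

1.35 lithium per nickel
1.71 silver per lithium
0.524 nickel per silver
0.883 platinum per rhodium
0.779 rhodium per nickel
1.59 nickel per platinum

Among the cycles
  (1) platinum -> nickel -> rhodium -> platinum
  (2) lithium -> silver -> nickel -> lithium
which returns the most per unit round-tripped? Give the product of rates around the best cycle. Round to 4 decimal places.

(1) 1.59 × 0.779 × 0.883 = 1.09369
(2) 1.71 × 0.524 × 1.35 = 1.20965
Highest is cycle (2) at 1.2097 (>1, arbitrage).

1.2097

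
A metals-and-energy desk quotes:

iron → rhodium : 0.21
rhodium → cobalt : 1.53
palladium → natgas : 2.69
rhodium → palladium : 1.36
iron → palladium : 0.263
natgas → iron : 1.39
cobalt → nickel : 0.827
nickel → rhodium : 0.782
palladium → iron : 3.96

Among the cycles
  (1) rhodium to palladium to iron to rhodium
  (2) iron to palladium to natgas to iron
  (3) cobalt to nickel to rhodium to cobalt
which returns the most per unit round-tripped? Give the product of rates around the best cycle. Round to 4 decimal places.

1.1310

(1) 1.36 × 3.96 × 0.21 = 1.13098
(2) 0.263 × 2.69 × 1.39 = 0.98338
(3) 0.827 × 0.782 × 1.53 = 0.98947
Highest is cycle (1) at 1.1310 (>1, arbitrage).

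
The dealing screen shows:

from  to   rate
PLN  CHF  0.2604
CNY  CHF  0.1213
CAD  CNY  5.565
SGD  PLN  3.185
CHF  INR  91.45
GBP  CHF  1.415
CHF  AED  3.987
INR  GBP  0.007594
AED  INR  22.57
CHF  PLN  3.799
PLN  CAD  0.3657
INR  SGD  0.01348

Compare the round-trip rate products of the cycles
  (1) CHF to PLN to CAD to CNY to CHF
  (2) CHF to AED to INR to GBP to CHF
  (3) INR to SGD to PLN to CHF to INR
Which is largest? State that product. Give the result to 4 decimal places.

(1) 3.799 × 0.3657 × 5.565 × 0.1213 = 0.93782
(2) 3.987 × 22.57 × 0.007594 × 1.415 = 0.96695
(3) 0.01348 × 3.185 × 0.2604 × 91.45 = 1.02241
Highest is cycle (3) at 1.0224 (>1, arbitrage).

1.0224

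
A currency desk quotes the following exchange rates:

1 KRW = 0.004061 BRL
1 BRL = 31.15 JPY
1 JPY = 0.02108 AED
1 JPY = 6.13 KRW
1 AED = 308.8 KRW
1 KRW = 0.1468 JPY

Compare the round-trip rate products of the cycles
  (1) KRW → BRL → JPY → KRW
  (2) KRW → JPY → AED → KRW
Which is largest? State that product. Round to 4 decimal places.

(1) 0.004061 × 31.15 × 6.13 = 0.77545
(2) 0.1468 × 0.02108 × 308.8 = 0.95560
Highest is cycle (2) at 0.9556 (≤1, no arbitrage).

0.9556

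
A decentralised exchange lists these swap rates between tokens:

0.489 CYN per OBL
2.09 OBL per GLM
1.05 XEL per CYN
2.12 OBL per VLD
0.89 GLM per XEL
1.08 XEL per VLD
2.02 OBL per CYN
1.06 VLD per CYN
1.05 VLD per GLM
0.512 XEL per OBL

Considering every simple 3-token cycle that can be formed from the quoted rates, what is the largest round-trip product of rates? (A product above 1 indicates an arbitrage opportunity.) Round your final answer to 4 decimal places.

1.0989

VLD→OBL→CYN→VLD: 2.12 × 0.489 × 1.06 = 1.09888
GLM→VLD→XEL→GLM: 1.05 × 1.08 × 0.89 = 1.00926
GLM→OBL→XEL→GLM: 2.09 × 0.512 × 0.89 = 0.95237
Maximum is VLD→OBL→CYN→VLD at 1.0989; arbitrage exists.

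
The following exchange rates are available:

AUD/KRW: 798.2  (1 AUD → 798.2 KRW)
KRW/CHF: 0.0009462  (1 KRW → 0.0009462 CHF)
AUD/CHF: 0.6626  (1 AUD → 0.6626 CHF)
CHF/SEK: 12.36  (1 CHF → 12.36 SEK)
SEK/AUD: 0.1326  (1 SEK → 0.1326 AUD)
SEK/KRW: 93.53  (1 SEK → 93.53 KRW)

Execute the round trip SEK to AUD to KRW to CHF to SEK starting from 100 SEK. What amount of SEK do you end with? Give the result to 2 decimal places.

100 SEK × 0.1326 = 13.26 AUD
13.26 AUD × 798.2 = 10584.132 KRW
10584.132 KRW × 0.0009462 = 10.0147056984 CHF
10.0147056984 CHF × 12.36 = 123.781762432224 SEK

123.78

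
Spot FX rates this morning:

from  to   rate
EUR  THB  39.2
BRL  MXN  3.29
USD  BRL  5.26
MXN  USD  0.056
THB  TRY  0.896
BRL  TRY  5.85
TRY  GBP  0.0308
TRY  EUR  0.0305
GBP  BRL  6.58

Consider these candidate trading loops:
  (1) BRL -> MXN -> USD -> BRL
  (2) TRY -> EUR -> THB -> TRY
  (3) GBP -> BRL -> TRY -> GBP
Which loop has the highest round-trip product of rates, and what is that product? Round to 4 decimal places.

(1) 3.29 × 0.056 × 5.26 = 0.96910
(2) 0.0305 × 39.2 × 0.896 = 1.07126
(3) 6.58 × 5.85 × 0.0308 = 1.18558
Highest is cycle (3) at 1.1856 (>1, arbitrage).

1.1856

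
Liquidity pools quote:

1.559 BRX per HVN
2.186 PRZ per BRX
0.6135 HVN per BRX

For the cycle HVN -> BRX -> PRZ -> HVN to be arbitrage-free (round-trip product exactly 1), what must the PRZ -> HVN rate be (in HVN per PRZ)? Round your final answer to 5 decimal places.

0.29343

Known legs of the cycle: 1.559 × 2.186 = 3.407974
For no arbitrage the full-cycle product must be 1, so the missing rate is 1 / 3.407974 ≈ 0.2934295.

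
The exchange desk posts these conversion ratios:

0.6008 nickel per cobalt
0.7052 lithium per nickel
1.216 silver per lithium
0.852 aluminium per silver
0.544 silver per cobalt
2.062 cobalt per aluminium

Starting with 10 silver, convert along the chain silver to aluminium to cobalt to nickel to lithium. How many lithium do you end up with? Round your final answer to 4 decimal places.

7.4434

10 silver × 0.852 = 8.52 aluminium
8.52 aluminium × 2.062 = 17.56824 cobalt
17.56824 cobalt × 0.6008 = 10.554998592 nickel
10.554998592 nickel × 0.7052 = 7.4433850070784 lithium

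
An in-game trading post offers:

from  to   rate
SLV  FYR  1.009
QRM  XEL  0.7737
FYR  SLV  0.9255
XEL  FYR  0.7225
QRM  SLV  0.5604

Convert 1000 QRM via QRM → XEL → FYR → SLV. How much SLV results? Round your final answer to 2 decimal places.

1000 QRM × 0.7737 = 773.7 XEL
773.7 XEL × 0.7225 = 558.99825 FYR
558.99825 FYR × 0.9255 = 517.352880375 SLV

517.35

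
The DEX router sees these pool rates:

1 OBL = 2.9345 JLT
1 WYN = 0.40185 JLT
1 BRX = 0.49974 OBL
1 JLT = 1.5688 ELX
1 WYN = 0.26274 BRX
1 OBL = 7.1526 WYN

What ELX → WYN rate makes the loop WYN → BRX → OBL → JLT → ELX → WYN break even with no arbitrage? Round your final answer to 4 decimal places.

1.6544

Known legs of the cycle: 0.26274 × 0.49974 × 2.9345 × 1.5688 = 0.60446617378893936
For no arbitrage the full-cycle product must be 1, so the missing rate is 1 / 0.60446617378893936 ≈ 1.654352.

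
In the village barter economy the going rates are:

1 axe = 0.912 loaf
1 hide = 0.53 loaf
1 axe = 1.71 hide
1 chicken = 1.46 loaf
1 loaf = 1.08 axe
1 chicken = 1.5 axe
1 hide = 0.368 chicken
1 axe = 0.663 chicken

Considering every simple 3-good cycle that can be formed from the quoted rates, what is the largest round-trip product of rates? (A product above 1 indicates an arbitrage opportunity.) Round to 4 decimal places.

axe→chicken→loaf→axe: 0.663 × 1.46 × 1.08 = 1.04542
axe→hide→loaf→axe: 1.71 × 0.53 × 1.08 = 0.97880
axe→hide→chicken→axe: 1.71 × 0.368 × 1.5 = 0.94392
Maximum is axe→chicken→loaf→axe at 1.0454; arbitrage exists.

1.0454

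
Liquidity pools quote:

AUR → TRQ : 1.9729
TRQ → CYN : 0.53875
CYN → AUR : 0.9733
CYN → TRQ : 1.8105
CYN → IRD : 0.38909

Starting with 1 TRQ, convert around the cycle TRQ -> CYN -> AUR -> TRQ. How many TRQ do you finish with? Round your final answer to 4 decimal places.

1.0345

1 TRQ × 0.53875 = 0.53875 CYN
0.53875 CYN × 0.9733 = 0.524365375 AUR
0.524365375 AUR × 1.9729 = 1.0345204483375 TRQ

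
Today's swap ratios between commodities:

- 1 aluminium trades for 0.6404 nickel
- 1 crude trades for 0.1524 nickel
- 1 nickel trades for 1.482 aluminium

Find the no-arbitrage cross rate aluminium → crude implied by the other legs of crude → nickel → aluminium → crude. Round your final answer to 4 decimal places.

4.4276

Known legs of the cycle: 0.1524 × 1.482 = 0.2258568
For no arbitrage the full-cycle product must be 1, so the missing rate is 1 / 0.2258568 ≈ 4.427584.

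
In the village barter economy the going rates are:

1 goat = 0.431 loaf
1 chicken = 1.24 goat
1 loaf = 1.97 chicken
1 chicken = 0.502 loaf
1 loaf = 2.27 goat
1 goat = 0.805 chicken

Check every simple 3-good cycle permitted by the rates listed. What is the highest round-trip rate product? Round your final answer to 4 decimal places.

chicken→goat→loaf→chicken: 1.24 × 0.431 × 1.97 = 1.05285
chicken→loaf→goat→chicken: 0.502 × 2.27 × 0.805 = 0.91733
Maximum is chicken→goat→loaf→chicken at 1.0528; arbitrage exists.

1.0528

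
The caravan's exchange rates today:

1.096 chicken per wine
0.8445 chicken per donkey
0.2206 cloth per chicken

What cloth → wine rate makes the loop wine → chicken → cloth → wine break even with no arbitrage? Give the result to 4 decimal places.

4.1360

Known legs of the cycle: 1.096 × 0.2206 = 0.2417776
For no arbitrage the full-cycle product must be 1, so the missing rate is 1 / 0.2417776 ≈ 4.136032.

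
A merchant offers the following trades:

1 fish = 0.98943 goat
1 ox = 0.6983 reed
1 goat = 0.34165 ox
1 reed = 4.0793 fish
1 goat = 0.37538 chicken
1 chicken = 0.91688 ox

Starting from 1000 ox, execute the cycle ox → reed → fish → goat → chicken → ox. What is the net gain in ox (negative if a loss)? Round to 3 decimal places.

1000 ox × 0.6983 = 698.3 reed
698.3 reed × 4.0793 = 2848.57519 fish
2848.57519 fish × 0.98943 = 2818.4657502417 goat
2818.4657502417 goat × 0.37538 = 1057.995673325729346 chicken
1057.995673325729346 chicken × 0.91688 = 970.05507295889472276048 ox
Net change: 970.05507295889472276048 − 1000 = -29.94492704110527723952 ox

-29.945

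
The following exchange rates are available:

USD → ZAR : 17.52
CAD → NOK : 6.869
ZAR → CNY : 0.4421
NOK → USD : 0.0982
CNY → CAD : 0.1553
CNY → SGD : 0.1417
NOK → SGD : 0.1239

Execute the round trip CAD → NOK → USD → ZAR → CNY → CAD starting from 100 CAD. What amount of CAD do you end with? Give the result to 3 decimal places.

100 CAD × 6.869 = 686.9 NOK
686.9 NOK × 0.0982 = 67.45358 USD
67.45358 USD × 17.52 = 1181.7867216 ZAR
1181.7867216 ZAR × 0.4421 = 522.46790961936 CNY
522.46790961936 CNY × 0.1553 = 81.139266363886608 CAD

81.139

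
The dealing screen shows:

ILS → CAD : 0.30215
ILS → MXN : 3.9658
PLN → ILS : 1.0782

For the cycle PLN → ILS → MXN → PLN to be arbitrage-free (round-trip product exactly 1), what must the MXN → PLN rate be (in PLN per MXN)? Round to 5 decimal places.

Known legs of the cycle: 1.0782 × 3.9658 = 4.27592556
For no arbitrage the full-cycle product must be 1, so the missing rate is 1 / 4.27592556 ≈ 0.2338675.

0.23387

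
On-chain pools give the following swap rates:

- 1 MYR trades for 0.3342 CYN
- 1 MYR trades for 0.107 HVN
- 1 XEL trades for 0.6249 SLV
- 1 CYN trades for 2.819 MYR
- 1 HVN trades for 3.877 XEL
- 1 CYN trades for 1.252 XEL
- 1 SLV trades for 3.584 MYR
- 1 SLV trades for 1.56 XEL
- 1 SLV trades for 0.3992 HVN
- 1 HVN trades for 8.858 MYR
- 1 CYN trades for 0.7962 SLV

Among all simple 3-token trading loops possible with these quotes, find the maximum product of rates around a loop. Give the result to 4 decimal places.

HVN→XEL→SLV→HVN: 3.877 × 0.6249 × 0.3992 = 0.96716
CYN→SLV→MYR→CYN: 0.7962 × 3.584 × 0.3342 = 0.95367
Maximum is HVN→XEL→SLV→HVN at 0.9672; no arbitrage — every cycle loses value.

0.9672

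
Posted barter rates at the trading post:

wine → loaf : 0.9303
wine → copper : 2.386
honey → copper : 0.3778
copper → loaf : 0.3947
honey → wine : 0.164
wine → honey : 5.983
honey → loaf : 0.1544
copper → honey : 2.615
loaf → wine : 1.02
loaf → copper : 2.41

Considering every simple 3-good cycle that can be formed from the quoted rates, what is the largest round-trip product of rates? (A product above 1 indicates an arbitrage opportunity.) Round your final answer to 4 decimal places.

1.0233

honey→wine→copper→honey: 0.164 × 2.386 × 2.615 = 1.02326
honey→loaf→copper→honey: 0.1544 × 2.41 × 2.615 = 0.97305
copper→loaf→wine→copper: 0.3947 × 1.02 × 2.386 = 0.96059
honey→loaf→wine→honey: 0.1544 × 1.02 × 5.983 = 0.94225
Maximum is honey→wine→copper→honey at 1.0233; arbitrage exists.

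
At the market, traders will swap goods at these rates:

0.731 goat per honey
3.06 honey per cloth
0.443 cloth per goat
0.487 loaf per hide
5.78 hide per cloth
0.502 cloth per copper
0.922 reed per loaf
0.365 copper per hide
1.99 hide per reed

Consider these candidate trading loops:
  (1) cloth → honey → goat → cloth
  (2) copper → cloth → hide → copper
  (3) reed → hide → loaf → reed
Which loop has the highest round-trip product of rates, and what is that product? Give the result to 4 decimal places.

(1) 3.06 × 0.731 × 0.443 = 0.99093
(2) 0.502 × 5.78 × 0.365 = 1.05907
(3) 1.99 × 0.487 × 0.922 = 0.89354
Highest is cycle (2) at 1.0591 (>1, arbitrage).

1.0591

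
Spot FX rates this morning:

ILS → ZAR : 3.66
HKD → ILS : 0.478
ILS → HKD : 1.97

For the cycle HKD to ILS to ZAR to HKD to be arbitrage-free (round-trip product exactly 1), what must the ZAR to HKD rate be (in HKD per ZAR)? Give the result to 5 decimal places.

0.57160

Known legs of the cycle: 0.478 × 3.66 = 1.74948
For no arbitrage the full-cycle product must be 1, so the missing rate is 1 / 1.74948 ≈ 0.5715984.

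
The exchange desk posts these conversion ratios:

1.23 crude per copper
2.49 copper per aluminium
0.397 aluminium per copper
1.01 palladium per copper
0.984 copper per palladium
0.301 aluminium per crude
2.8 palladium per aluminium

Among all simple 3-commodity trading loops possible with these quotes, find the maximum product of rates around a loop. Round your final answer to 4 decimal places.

1.0938

palladium→copper→aluminium→palladium: 0.984 × 0.397 × 2.8 = 1.09381
aluminium→copper→crude→aluminium: 2.49 × 1.23 × 0.301 = 0.92187
Maximum is palladium→copper→aluminium→palladium at 1.0938; arbitrage exists.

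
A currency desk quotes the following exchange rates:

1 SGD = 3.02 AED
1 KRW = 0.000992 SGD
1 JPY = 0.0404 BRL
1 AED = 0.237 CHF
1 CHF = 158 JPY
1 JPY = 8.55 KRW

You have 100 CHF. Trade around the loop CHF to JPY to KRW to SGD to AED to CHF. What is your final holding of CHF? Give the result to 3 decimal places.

95.916

100 CHF × 158 = 15800 JPY
15800 JPY × 8.55 = 135090 KRW
135090 KRW × 0.000992 = 134.00928 SGD
134.00928 SGD × 3.02 = 404.7080256 AED
404.7080256 AED × 0.237 = 95.9158020672 CHF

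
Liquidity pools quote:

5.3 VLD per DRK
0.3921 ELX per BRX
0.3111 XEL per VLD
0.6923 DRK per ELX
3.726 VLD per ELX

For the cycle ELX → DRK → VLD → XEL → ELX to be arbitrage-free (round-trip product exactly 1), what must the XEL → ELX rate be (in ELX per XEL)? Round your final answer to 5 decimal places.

0.87605

Known legs of the cycle: 0.6923 × 5.3 × 0.3111 = 1.141485009
For no arbitrage the full-cycle product must be 1, so the missing rate is 1 / 1.141485009 ≈ 0.8760518.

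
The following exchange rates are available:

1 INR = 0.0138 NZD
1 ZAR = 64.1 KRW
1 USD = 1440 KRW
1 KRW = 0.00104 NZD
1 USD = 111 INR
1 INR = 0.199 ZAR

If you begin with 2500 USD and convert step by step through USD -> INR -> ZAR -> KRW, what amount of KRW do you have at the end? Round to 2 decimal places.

2500 USD × 111 = 277500 INR
277500 INR × 0.199 = 55222.5 ZAR
55222.5 ZAR × 64.1 = 3539762.25 KRW

3539762.25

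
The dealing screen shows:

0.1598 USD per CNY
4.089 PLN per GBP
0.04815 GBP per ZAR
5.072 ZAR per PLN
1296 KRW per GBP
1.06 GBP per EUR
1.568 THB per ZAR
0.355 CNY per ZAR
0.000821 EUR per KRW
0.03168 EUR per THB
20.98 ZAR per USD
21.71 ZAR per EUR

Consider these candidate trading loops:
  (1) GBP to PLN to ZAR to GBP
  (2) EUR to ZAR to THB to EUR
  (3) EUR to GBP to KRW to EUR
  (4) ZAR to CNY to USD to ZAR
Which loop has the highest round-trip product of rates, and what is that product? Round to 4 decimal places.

1.1902

(1) 4.089 × 5.072 × 0.04815 = 0.99860
(2) 21.71 × 1.568 × 0.03168 = 1.07843
(3) 1.06 × 1296 × 0.000821 = 1.12786
(4) 0.355 × 0.1598 × 20.98 = 1.19017
Highest is cycle (4) at 1.1902 (>1, arbitrage).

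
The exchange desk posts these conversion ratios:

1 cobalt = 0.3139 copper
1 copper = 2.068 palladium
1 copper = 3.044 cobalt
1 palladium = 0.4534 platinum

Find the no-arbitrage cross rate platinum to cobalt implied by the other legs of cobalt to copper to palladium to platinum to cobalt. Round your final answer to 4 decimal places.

Known legs of the cycle: 0.3139 × 2.068 × 0.4534 = 0.29432243368
For no arbitrage the full-cycle product must be 1, so the missing rate is 1 / 0.29432243368 ≈ 3.397634.

3.3976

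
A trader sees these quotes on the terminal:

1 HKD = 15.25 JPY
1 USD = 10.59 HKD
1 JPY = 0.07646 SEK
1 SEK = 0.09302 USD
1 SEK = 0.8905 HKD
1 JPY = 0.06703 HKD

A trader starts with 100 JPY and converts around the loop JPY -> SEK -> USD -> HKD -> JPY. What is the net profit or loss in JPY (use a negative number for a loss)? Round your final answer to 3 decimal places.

100 JPY × 0.07646 = 7.646 SEK
7.646 SEK × 0.09302 = 0.71123092 USD
0.71123092 USD × 10.59 = 7.5319354428 HKD
7.5319354428 HKD × 15.25 = 114.8620155027 JPY
Net change: 114.8620155027 − 100 = 14.8620155027 JPY

14.862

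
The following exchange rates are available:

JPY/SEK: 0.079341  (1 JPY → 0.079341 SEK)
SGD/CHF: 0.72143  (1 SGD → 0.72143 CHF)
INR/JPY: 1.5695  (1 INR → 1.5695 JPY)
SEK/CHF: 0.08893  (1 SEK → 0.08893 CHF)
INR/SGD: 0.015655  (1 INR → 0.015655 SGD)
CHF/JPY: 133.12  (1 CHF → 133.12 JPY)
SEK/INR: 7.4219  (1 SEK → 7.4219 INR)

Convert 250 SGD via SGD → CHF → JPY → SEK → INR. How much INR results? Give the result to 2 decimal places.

14138.08

250 SGD × 0.72143 = 180.3575 CHF
180.3575 CHF × 133.12 = 24009.1904 JPY
24009.1904 JPY × 0.079341 = 1904.9131755264 SEK
1904.9131755264 SEK × 7.4219 = 14138.07509743938816 INR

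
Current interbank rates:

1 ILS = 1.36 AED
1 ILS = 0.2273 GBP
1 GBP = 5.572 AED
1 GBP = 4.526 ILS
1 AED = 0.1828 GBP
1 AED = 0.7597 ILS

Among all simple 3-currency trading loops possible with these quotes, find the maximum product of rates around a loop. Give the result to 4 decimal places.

AED→GBP→ILS→AED: 0.1828 × 4.526 × 1.36 = 1.12520
AED→ILS→GBP→AED: 0.7597 × 0.2273 × 5.572 = 0.96217
Maximum is AED→GBP→ILS→AED at 1.1252; arbitrage exists.

1.1252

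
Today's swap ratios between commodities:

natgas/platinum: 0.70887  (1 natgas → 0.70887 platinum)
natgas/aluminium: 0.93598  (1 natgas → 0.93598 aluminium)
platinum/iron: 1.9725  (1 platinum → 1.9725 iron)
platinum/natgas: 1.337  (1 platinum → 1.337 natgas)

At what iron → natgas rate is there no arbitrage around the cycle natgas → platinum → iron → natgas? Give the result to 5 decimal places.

0.71518

Known legs of the cycle: 0.70887 × 1.9725 = 1.398246075
For no arbitrage the full-cycle product must be 1, so the missing rate is 1 / 1.398246075 ≈ 0.7151817.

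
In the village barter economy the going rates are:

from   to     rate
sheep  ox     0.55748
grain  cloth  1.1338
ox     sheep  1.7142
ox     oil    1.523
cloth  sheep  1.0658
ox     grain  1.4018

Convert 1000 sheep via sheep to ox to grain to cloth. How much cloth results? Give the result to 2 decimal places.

1000 sheep × 0.55748 = 557.48 ox
557.48 ox × 1.4018 = 781.475464 grain
781.475464 grain × 1.1338 = 886.0368810832 cloth

886.04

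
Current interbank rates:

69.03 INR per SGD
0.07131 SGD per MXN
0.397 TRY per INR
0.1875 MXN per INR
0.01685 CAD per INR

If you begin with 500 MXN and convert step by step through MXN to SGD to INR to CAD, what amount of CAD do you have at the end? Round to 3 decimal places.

500 MXN × 0.07131 = 35.655 SGD
35.655 SGD × 69.03 = 2461.26465 INR
2461.26465 INR × 0.01685 = 41.4723093525 CAD

41.472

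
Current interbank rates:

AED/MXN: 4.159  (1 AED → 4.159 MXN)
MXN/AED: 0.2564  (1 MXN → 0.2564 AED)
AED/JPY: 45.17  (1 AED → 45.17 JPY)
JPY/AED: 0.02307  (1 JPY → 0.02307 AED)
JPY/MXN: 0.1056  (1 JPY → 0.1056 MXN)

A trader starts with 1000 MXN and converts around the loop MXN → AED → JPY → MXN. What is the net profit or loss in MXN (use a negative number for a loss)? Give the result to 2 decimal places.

223.02

1000 MXN × 0.2564 = 256.4 AED
256.4 AED × 45.17 = 11581.588 JPY
11581.588 JPY × 0.1056 = 1223.0156928 MXN
Net change: 1223.0156928 − 1000 = 223.0156928 MXN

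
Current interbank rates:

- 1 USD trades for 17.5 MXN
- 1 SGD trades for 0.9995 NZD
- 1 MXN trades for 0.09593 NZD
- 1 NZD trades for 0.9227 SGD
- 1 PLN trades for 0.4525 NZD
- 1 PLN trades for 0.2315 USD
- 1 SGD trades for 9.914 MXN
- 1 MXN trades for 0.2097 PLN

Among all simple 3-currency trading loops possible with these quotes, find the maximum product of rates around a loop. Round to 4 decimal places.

0.8775

MXN→NZD→SGD→MXN: 0.09593 × 0.9227 × 9.914 = 0.87753
PLN→USD→MXN→PLN: 0.2315 × 17.5 × 0.2097 = 0.84955
Maximum is MXN→NZD→SGD→MXN at 0.8775; no arbitrage — every cycle loses value.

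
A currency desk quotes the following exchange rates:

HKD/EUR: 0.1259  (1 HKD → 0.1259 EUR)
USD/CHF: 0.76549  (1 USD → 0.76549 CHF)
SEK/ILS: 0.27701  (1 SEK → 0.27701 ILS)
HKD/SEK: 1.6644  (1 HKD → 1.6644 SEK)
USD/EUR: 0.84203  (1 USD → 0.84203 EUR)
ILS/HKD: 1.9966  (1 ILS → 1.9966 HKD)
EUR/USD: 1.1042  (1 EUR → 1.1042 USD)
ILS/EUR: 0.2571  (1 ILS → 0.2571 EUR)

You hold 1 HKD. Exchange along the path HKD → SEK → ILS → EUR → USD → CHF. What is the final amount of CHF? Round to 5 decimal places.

1 HKD × 1.6644 = 1.6644 SEK
1.6644 SEK × 0.27701 = 0.461055444 ILS
0.461055444 ILS × 0.2571 = 0.1185373546524 EUR
0.1185373546524 EUR × 1.1042 = 0.13088894700718008 USD
0.13088894700718008 USD × 0.76549 = 0.1001941800445262794392 CHF

0.10019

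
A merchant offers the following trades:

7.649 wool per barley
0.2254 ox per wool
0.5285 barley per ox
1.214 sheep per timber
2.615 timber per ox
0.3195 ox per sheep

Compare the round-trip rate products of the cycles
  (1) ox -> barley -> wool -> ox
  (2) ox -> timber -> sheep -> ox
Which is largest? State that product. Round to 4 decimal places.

(1) 0.5285 × 7.649 × 0.2254 = 0.91118
(2) 2.615 × 1.214 × 0.3195 = 1.01429
Highest is cycle (2) at 1.0143 (>1, arbitrage).

1.0143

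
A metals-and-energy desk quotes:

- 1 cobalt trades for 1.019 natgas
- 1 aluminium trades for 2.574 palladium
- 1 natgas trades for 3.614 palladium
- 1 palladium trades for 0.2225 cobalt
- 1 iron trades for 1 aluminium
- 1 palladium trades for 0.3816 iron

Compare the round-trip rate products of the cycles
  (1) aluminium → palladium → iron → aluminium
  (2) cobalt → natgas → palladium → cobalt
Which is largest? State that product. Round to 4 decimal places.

0.9822

(1) 2.574 × 0.3816 × 1 = 0.98224
(2) 1.019 × 3.614 × 0.2225 = 0.81939
Highest is cycle (1) at 0.9822 (≤1, no arbitrage).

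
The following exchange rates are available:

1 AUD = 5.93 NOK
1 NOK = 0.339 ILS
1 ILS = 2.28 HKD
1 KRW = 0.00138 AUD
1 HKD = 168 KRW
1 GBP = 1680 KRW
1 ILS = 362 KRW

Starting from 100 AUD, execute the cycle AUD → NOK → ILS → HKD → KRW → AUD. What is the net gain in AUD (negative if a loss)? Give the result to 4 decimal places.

6.2619

100 AUD × 5.93 = 593 NOK
593 NOK × 0.339 = 201.027 ILS
201.027 ILS × 2.28 = 458.34156 HKD
458.34156 HKD × 168 = 77001.38208 KRW
77001.38208 KRW × 0.00138 = 106.2619072704 AUD
Net change: 106.2619072704 − 100 = 6.2619072704 AUD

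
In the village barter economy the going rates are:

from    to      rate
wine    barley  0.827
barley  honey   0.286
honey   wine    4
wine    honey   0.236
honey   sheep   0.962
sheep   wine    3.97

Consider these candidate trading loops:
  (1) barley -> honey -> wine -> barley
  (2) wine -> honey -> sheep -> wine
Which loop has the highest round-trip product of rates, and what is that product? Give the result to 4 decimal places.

(1) 0.286 × 4 × 0.827 = 0.94609
(2) 0.236 × 0.962 × 3.97 = 0.90132
Highest is cycle (1) at 0.9461 (≤1, no arbitrage).

0.9461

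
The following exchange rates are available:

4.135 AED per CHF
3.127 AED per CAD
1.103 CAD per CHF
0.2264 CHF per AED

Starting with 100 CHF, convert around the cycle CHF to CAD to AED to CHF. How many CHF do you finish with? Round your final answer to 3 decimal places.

78.087

100 CHF × 1.103 = 110.3 CAD
110.3 CAD × 3.127 = 344.9081 AED
344.9081 AED × 0.2264 = 78.08719384 CHF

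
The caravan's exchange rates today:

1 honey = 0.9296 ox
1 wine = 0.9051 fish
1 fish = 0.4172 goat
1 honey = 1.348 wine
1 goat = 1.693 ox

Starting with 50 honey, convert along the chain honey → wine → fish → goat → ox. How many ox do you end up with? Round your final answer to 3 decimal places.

50 honey × 1.348 = 67.4 wine
67.4 wine × 0.9051 = 61.00374 fish
61.00374 fish × 0.4172 = 25.450760328 goat
25.450760328 goat × 1.693 = 43.088137235304 ox

43.088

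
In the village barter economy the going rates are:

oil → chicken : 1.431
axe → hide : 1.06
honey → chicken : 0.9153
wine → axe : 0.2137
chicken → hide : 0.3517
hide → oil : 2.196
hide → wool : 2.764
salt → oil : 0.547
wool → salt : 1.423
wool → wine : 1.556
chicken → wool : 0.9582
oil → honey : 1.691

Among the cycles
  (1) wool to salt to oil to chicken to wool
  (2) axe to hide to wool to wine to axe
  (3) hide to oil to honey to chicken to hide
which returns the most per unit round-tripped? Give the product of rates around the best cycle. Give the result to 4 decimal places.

(1) 1.423 × 0.547 × 1.431 × 0.9582 = 1.06730
(2) 1.06 × 2.764 × 1.556 × 0.2137 = 0.97422
(3) 2.196 × 1.691 × 0.9153 × 0.3517 = 1.19540
Highest is cycle (3) at 1.1954 (>1, arbitrage).

1.1954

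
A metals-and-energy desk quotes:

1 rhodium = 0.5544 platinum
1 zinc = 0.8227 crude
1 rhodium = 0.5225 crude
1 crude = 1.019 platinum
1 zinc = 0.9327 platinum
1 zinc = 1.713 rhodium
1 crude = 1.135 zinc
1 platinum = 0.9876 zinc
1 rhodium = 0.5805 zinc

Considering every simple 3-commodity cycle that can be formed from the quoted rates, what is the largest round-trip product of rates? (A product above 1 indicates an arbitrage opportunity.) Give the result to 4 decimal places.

1.0159

crude→zinc→rhodium→crude: 1.135 × 1.713 × 0.5225 = 1.01587
zinc→rhodium→platinum→zinc: 1.713 × 0.5544 × 0.9876 = 0.93791
crude→platinum→zinc→crude: 1.019 × 0.9876 × 0.8227 = 0.82794
Maximum is crude→zinc→rhodium→crude at 1.0159; arbitrage exists.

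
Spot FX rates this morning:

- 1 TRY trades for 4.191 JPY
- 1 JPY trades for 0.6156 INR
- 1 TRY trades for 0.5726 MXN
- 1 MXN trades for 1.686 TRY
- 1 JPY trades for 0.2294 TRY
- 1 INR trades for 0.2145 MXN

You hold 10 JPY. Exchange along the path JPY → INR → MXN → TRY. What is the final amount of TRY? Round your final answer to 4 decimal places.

2.2263

10 JPY × 0.6156 = 6.156 INR
6.156 INR × 0.2145 = 1.320462 MXN
1.320462 MXN × 1.686 = 2.226298932 TRY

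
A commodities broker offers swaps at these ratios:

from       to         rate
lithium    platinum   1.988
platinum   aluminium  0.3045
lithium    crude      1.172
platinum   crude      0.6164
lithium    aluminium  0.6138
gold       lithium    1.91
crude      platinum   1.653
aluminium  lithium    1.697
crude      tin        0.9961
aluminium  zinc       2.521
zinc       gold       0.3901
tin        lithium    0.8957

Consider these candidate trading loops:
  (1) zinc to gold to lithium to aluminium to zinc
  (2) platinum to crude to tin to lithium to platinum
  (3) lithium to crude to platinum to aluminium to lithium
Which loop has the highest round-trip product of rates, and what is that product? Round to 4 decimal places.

(1) 0.3901 × 1.91 × 0.6138 × 2.521 = 1.15295
(2) 0.6164 × 0.9961 × 0.8957 × 1.988 = 1.09331
(3) 1.172 × 1.653 × 0.3045 × 1.697 = 1.00108
Highest is cycle (1) at 1.1529 (>1, arbitrage).

1.1529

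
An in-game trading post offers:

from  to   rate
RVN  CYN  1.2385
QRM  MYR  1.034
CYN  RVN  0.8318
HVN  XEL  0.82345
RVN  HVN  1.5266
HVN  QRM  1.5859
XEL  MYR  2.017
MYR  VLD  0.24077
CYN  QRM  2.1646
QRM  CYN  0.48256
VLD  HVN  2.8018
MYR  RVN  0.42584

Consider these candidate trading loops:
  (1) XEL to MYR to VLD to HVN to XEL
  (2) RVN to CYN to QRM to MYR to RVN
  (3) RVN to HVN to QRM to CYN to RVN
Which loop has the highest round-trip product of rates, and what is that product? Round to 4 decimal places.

1.1804

(1) 2.017 × 0.24077 × 2.8018 × 0.82345 = 1.12042
(2) 1.2385 × 2.1646 × 1.034 × 0.42584 = 1.18043
(3) 1.5266 × 1.5859 × 0.48256 × 0.8318 = 0.97179
Highest is cycle (2) at 1.1804 (>1, arbitrage).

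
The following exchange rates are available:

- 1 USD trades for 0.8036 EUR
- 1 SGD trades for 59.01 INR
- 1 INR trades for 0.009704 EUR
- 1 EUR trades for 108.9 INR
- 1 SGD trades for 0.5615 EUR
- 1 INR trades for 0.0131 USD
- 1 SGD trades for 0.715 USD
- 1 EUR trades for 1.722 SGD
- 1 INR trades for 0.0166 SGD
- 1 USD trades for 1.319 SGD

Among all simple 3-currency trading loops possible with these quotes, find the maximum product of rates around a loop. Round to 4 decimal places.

1.1464

INR→USD→EUR→INR: 0.0131 × 0.8036 × 108.9 = 1.14641
INR→USD→SGD→INR: 0.0131 × 1.319 × 59.01 = 1.01963
INR→SGD→EUR→INR: 0.0166 × 0.5615 × 108.9 = 1.01505
USD→EUR→SGD→USD: 0.8036 × 1.722 × 0.715 = 0.98942
INR→EUR→SGD→INR: 0.009704 × 1.722 × 59.01 = 0.98607
Maximum is INR→USD→EUR→INR at 1.1464; arbitrage exists.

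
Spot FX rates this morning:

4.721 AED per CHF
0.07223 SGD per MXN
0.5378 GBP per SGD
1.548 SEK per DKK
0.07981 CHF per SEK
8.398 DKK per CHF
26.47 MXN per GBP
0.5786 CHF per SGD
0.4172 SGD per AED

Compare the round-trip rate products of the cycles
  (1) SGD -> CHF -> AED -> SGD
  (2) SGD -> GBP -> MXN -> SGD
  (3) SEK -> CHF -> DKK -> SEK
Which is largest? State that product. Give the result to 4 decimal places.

(1) 0.5786 × 4.721 × 0.4172 = 1.13961
(2) 0.5378 × 26.47 × 0.07223 = 1.02823
(3) 0.07981 × 8.398 × 1.548 = 1.03754
Highest is cycle (1) at 1.1396 (>1, arbitrage).

1.1396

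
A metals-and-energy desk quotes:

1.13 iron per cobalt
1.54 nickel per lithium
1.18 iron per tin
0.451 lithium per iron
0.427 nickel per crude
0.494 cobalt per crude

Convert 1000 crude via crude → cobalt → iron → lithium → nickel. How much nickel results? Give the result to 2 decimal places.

1000 crude × 0.494 = 494 cobalt
494 cobalt × 1.13 = 558.22 iron
558.22 iron × 0.451 = 251.75722 lithium
251.75722 lithium × 1.54 = 387.7061188 nickel

387.71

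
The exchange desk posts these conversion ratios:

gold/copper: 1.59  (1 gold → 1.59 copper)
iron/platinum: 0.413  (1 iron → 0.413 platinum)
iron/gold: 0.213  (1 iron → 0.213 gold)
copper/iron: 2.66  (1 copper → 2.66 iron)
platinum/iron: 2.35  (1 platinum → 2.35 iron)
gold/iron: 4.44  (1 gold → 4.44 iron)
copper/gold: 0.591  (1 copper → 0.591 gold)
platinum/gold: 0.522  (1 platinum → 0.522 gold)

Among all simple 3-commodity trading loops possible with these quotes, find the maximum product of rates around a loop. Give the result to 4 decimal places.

0.9572

gold→iron→platinum→gold: 4.44 × 0.413 × 0.522 = 0.95720
gold→copper→iron→gold: 1.59 × 2.66 × 0.213 = 0.90086
Maximum is gold→iron→platinum→gold at 0.9572; no arbitrage — every cycle loses value.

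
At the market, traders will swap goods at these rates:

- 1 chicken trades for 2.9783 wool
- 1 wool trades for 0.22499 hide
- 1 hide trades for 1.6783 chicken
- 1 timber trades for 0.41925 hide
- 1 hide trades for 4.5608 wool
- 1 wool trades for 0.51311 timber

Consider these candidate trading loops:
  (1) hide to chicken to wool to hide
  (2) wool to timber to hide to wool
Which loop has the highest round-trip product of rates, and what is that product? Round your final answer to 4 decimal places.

(1) 1.6783 × 2.9783 × 0.22499 = 1.12461
(2) 0.51311 × 0.41925 × 4.5608 = 0.98113
Highest is cycle (1) at 1.1246 (>1, arbitrage).

1.1246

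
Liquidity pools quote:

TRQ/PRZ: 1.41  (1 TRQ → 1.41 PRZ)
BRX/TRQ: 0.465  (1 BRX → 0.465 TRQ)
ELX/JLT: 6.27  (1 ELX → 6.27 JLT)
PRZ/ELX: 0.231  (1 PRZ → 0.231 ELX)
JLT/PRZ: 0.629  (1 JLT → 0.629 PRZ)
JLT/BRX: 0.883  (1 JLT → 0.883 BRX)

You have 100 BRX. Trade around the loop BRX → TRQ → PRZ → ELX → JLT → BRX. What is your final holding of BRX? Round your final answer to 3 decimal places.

100 BRX × 0.465 = 46.5 TRQ
46.5 TRQ × 1.41 = 65.565 PRZ
65.565 PRZ × 0.231 = 15.145515 ELX
15.145515 ELX × 6.27 = 94.96237905 JLT
94.96237905 JLT × 0.883 = 83.85178070115 BRX

83.852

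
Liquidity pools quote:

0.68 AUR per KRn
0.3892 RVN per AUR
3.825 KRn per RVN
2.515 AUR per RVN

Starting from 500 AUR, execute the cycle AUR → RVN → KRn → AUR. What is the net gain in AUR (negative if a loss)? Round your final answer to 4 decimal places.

6.1546

500 AUR × 0.3892 = 194.6 RVN
194.6 RVN × 3.825 = 744.345 KRn
744.345 KRn × 0.68 = 506.1546 AUR
Net change: 506.1546 − 500 = 6.1546 AUR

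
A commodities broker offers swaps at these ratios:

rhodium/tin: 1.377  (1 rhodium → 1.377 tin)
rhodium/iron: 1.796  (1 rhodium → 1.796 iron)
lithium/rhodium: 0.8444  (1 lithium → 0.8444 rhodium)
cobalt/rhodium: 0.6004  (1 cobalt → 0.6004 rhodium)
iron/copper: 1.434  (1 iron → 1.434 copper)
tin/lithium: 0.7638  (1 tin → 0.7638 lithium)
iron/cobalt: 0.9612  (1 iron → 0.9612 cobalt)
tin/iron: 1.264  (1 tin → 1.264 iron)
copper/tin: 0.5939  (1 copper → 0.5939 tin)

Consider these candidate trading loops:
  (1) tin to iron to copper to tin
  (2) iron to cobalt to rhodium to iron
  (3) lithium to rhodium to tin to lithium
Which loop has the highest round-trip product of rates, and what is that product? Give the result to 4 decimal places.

(1) 1.264 × 1.434 × 0.5939 = 1.07649
(2) 0.9612 × 0.6004 × 1.796 = 1.03648
(3) 0.8444 × 1.377 × 0.7638 = 0.88810
Highest is cycle (1) at 1.0765 (>1, arbitrage).

1.0765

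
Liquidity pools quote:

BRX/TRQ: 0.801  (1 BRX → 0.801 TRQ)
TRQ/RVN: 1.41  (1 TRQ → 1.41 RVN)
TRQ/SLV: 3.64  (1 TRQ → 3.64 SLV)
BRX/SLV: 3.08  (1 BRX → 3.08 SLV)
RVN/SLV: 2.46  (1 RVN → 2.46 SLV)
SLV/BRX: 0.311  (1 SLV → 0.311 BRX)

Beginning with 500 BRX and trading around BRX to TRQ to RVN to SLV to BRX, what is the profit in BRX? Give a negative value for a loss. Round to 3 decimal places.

-67.967

500 BRX × 0.801 = 400.5 TRQ
400.5 TRQ × 1.41 = 564.705 RVN
564.705 RVN × 2.46 = 1389.1743 SLV
1389.1743 SLV × 0.311 = 432.0332073 BRX
Net change: 432.0332073 − 500 = -67.9667927 BRX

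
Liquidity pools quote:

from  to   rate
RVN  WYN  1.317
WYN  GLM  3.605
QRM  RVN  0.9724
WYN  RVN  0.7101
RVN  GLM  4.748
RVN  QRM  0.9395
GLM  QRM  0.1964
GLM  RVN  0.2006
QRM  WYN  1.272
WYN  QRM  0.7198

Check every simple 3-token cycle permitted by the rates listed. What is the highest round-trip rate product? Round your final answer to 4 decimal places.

RVN→WYN→GLM→RVN: 1.317 × 3.605 × 0.2006 = 0.95241
QRM→RVN→WYN→QRM: 0.9724 × 1.317 × 0.7198 = 0.92181
QRM→RVN→GLM→QRM: 0.9724 × 4.748 × 0.1964 = 0.90677
QRM→WYN→GLM→QRM: 1.272 × 3.605 × 0.1964 = 0.90060
QRM→WYN→RVN→QRM: 1.272 × 0.7101 × 0.9395 = 0.84860
Maximum is RVN→WYN→GLM→RVN at 0.9524; no arbitrage — every cycle loses value.

0.9524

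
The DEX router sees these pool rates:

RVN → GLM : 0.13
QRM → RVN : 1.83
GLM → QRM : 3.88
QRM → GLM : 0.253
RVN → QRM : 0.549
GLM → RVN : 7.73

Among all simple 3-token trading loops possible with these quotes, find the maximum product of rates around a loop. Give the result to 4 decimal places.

1.0737

GLM→RVN→QRM→GLM: 7.73 × 0.549 × 0.253 = 1.07367
GLM→QRM→RVN→GLM: 3.88 × 1.83 × 0.13 = 0.92305
Maximum is GLM→RVN→QRM→GLM at 1.0737; arbitrage exists.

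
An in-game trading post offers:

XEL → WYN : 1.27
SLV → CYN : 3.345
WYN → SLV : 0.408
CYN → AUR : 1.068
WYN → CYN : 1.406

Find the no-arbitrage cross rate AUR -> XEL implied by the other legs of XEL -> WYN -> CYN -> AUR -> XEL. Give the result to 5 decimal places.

0.52437

Known legs of the cycle: 1.27 × 1.406 × 1.068 = 1.90704216
For no arbitrage the full-cycle product must be 1, so the missing rate is 1 / 1.90704216 ≈ 0.5243723.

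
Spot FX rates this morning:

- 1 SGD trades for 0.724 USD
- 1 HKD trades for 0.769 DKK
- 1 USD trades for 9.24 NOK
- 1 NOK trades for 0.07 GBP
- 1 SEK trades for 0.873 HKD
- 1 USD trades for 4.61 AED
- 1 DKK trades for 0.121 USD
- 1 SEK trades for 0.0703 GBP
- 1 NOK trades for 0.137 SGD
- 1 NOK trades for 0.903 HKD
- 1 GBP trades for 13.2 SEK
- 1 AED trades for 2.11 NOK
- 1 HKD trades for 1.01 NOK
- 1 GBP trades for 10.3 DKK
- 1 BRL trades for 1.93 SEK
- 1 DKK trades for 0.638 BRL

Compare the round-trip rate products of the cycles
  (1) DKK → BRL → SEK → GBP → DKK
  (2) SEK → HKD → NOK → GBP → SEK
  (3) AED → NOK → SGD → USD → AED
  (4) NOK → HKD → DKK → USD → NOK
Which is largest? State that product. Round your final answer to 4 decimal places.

0.9648

(1) 0.638 × 1.93 × 0.0703 × 10.3 = 0.89160
(2) 0.873 × 1.01 × 0.07 × 13.2 = 0.81472
(3) 2.11 × 0.137 × 0.724 × 4.61 = 0.96481
(4) 0.903 × 0.769 × 0.121 × 9.24 = 0.77637
Highest is cycle (3) at 0.9648 (≤1, no arbitrage).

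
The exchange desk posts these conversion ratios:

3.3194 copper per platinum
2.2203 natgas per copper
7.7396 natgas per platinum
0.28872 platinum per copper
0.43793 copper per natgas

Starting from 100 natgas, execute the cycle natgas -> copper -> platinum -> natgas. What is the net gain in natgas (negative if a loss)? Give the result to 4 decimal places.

-2.1412

100 natgas × 0.43793 = 43.793 copper
43.793 copper × 0.28872 = 12.64391496 platinum
12.64391496 platinum × 7.7396 = 97.858844224416 natgas
Net change: 97.858844224416 − 100 = -2.141155775584 natgas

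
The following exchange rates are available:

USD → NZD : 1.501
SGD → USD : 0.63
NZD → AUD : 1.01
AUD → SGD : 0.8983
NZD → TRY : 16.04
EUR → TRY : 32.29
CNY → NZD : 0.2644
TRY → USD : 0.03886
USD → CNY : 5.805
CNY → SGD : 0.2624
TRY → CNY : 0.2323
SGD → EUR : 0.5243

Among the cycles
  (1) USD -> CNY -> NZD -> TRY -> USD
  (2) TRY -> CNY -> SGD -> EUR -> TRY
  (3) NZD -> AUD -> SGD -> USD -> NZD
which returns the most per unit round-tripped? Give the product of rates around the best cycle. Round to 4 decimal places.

1.0320

(1) 5.805 × 0.2644 × 16.04 × 0.03886 = 0.95669
(2) 0.2323 × 0.2624 × 0.5243 × 32.29 = 1.03196
(3) 1.01 × 0.8983 × 0.63 × 1.501 = 0.85795
Highest is cycle (2) at 1.0320 (>1, arbitrage).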